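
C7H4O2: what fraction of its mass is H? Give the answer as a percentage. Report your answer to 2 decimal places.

3.36%

Molar mass = 7(12.01) + 4(1.008) + 2(16.00) = 120.102 g/mol
Mass of H per mole = 4 × 1.008 = 4.032 g
% H = 4.032 / 120.102 × 100 = 3.36%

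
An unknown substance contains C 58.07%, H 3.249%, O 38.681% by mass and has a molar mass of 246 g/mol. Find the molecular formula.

C12H8O6

Assume 100 g: 58.07 g C, 3.249 g H, 38.681 g O.
Moles — C: 58.07 / 12.01 = 4.835 mol; H: 3.249 / 1.008 = 3.223 mol; O: 38.681 / 16.00 = 2.418 mol
Smallest is O at 2.418 mol; normalising gives C 2.000, H 1.333, O 1.000
Scaling by 3: C 6.00, H 4.00, O 3.00 → C6H4O3
Empirical-formula mass = 124.09 g/mol
n = 246 / 124.09 = 1.98 ≈ 2
Molecular formula = (C6H4O3)×2 = C12H8O6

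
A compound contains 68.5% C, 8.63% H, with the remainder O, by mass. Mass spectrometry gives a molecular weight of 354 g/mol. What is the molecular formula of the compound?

Assume 100 g: 68.5 g C, 8.63 g H, 22.87 g O.
C: 68.5 g ÷ 12.01 g/mol = 5.704 mol
H: 8.63 g ÷ 1.008 g/mol = 8.562 mol
O: 22.87 g ÷ 16.00 g/mol = 1.429 mol
Smallest is O at 1.429 mol; normalising gives C 3.990, H 5.990, O 1.000
→ C4H6O
Empirical-formula mass = 70.09 g/mol
n = 354 / 70.09 = 5.05 ≈ 5
Molecular formula = (C4H6O)×5 = C20H30O5

C20H30O5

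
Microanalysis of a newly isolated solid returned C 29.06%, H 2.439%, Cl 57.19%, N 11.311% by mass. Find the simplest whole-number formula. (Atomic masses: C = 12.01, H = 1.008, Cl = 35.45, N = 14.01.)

C3H3Cl2N

Assume 100 g: 29.06 g C, 2.439 g H, 57.19 g Cl, 11.311 g N.
Moles — C: 29.06 / 12.01 = 2.42 mol; H: 2.439 / 1.008 = 2.42 mol; Cl: 57.19 / 35.45 = 1.613 mol; N: 11.311 / 14.01 = 0.8074 mol
Smallest is N at 0.8074 mol; normalising gives C 2.997, H 2.997, Cl 1.998, N 1.000
Ratio ≈ 3:3:2:1, so the empirical formula is C3H3Cl2N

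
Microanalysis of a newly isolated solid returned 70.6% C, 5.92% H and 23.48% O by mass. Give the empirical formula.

Assume 100 g: 70.6 g C, 5.92 g H, 23.48 g O.
C: 70.6 g ÷ 12.01 g/mol = 5.878 mol
H: 5.92 g ÷ 1.008 g/mol = 5.873 mol
O: 23.48 g ÷ 16.00 g/mol = 1.468 mol
Divide by the smallest (1.468 mol O): C 4.006, H 4.002, O 1.000
→ C4H4O

C4H4O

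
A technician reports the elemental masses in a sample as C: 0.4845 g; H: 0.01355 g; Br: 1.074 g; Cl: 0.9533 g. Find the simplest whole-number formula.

C: 0.4845 g ÷ 12.01 g/mol = 0.04034 mol
H: 0.01355 g ÷ 1.008 g/mol = 0.01344 mol
Br: 1.074 g ÷ 79.90 g/mol = 0.01344 mol
Cl: 0.9533 g ÷ 35.45 g/mol = 0.02689 mol
Ratios (÷ 0.01344): C 3.001, H 1.000, Br 1.000, Cl 2.001
→ C3HBrCl2

C3HBrCl2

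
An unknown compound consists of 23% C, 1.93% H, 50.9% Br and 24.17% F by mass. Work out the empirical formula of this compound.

Assume 100 g: 23 g C, 1.93 g H, 50.9 g Br, 24.17 g F.
Moles — C: 23 / 12.01 = 1.915 mol; H: 1.93 / 1.008 = 1.915 mol; Br: 50.9 / 79.90 = 0.637 mol; F: 24.17 / 19.00 = 1.272 mol
Divide by the smallest (0.637 mol Br): C 3.006, H 3.006, Br 1.000, F 1.997
Ratio ≈ 3:3:1:2, so the empirical formula is C3H3BrF2

C3H3BrF2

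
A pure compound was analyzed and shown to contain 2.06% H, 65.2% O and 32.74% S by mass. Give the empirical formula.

Assume 100 g: 2.06 g H, 65.2 g O, 32.74 g S.
H: 2.06 g ÷ 1.008 g/mol = 2.044 mol
O: 65.2 g ÷ 16.00 g/mol = 4.075 mol
S: 32.74 g ÷ 32.07 g/mol = 1.021 mol
Ratios (÷ 1.021): H 2.002, O 3.992, S 1.000
Ratio ≈ 2:4:1, so the empirical formula is H2O4S

H2O4S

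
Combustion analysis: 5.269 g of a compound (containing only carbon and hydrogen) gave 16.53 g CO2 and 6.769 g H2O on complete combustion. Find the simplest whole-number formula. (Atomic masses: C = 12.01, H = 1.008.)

CH2

mol C = 16.53 / 44.01 = 0.3756; mass C = 0.3756 × 12.01 = 4.511 g
mol H = 2 × (6.769 / 18.02) = 0.7513; mass H = 0.7513 × 1.008 = 0.7573 g
Divide by the smallest (0.3756 mol C): C 1.000, H 2.000
→ CH2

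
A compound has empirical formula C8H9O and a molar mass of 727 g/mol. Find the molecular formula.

C48H54O6

Empirical-formula mass = 121.15 g/mol
n = 727 / 121.15 = 6.00 ≈ 6
Molecular formula = (C8H9O)6 = C48H54O6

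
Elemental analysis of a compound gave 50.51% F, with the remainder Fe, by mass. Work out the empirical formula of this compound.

F3Fe

Assume 100 g: 50.51 g F, 49.49 g Fe.
Moles — F: 50.51 / 19.00 = 2.658 mol; Fe: 49.49 / 55.85 = 0.8861 mol
Ratios (÷ 0.8861): F 3.000, Fe 1.000
≈ 3:1 → F3Fe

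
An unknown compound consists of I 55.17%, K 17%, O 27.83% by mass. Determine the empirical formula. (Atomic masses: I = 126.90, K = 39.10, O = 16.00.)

Assume 100 g: 55.17 g I, 17 g K, 27.83 g O.
I: 55.17 g ÷ 126.90 g/mol = 0.4348 mol
K: 17 g ÷ 39.10 g/mol = 0.4348 mol
O: 27.83 g ÷ 16.00 g/mol = 1.739 mol
Divide by the smallest (0.4348 mol I): I 1.000, K 1.000, O 4.001
≈ 1:1:4 → IKO4

IKO4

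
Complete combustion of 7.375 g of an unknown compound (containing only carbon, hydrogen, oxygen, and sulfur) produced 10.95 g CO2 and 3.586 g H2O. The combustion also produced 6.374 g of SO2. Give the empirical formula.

C5H8OS2

mol C = 10.95 / 44.01 = 0.2488; mass C = 0.2488 × 12.01 = 2.988 g
mol H = 2 × (3.586 / 18.02) = 0.3980; mass H = 0.3980 × 1.008 = 0.4012 g
mol S = 6.374 / 64.07 = 0.09948; mass S = 3.190 g
mass O = 7.375 − (6.580) = 0.7952 g → mol O = 0.04970
Ratios (÷ 0.0497): C 5.006, H 8.009, O 1.000, S 2.002
→ C5H8OS2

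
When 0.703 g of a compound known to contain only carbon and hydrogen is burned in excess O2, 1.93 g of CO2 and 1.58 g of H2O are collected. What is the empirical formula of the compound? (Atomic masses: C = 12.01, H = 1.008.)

mol C = 1.93 / 44.01 = 0.04385; mass C = 0.04385 × 12.01 = 0.5267 g
mol H = 2 × (1.58 / 18.02) = 0.1754; mass H = 0.1754 × 1.008 = 0.1768 g
Smallest is C at 0.04385 mol; normalising gives C 1.000, H 3.999
→ CH4

CH4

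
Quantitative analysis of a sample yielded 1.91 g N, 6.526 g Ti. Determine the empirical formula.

NTi

N: 1.91 g ÷ 14.01 g/mol = 0.1363 mol
Ti: 6.526 g ÷ 47.87 g/mol = 0.1363 mol
Divide by the smallest (0.1363 mol Ti): N 1.000, Ti 1.000
≈ 1:1 → NTi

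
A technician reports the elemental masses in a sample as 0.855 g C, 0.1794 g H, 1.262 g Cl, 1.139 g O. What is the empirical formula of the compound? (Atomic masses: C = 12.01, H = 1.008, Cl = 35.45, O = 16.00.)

C2H5ClO2

C: 0.855 g ÷ 12.01 g/mol = 0.07119 mol
H: 0.1794 g ÷ 1.008 g/mol = 0.178 mol
Cl: 1.262 g ÷ 35.45 g/mol = 0.0356 mol
O: 1.139 g ÷ 16.00 g/mol = 0.07119 mol
Ratios (÷ 0.0356): C 2.000, H 4.999, Cl 1.000, O 2.000
Ratio ≈ 2:5:1:2, so the empirical formula is C2H5ClO2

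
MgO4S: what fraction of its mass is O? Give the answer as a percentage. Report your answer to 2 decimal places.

53.16%

Molar mass = 1(24.31) + 4(16.00) + 1(32.07) = 120.380 g/mol
Mass of O per mole = 4 × 16.00 = 64.000 g
% O = 64.000 / 120.380 × 100 = 53.16%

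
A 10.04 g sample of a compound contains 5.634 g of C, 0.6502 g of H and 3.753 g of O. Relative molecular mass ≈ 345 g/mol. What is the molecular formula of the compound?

n(C) = 5.634/12.01 = 0.4691, n(H) = 0.6502/1.008 = 0.645, n(O) = 3.753/16.00 = 0.2346
Divide by the smallest (0.2346 mol O): C 2.000, H 2.750, O 1.000
×4: C 8.00, H 11.00, O 4.00 → C8H11O4
Empirical-formula mass = 171.17 g/mol
n = 345 / 171.17 = 2.02 ≈ 2
Molecular formula = (C8H11O4)×2 = C16H22O8

C16H22O8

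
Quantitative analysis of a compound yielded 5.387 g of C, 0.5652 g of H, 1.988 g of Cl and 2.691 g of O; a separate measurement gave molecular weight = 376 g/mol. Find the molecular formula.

n(C) = 5.387/12.01 = 0.4485, n(H) = 0.5652/1.008 = 0.5607, n(Cl) = 1.988/35.45 = 0.05608, n(O) = 2.691/16.00 = 0.1682
Smallest is Cl at 0.05608 mol; normalising gives C 7.998, H 9.999, Cl 1.000, O 2.999
→ C8H10ClO3
Empirical-formula mass = 189.61 g/mol
n = 376 / 189.61 = 1.98 ≈ 2
Molecular formula = (C8H10ClO3)×2 = C16H20Cl2O6

C16H20Cl2O6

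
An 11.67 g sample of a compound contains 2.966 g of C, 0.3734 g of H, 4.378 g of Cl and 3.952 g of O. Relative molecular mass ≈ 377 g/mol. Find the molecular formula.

C8H12Cl4O8

n(C) = 2.966/12.01 = 0.247, n(H) = 0.3734/1.008 = 0.3704, n(Cl) = 4.378/35.45 = 0.1235, n(O) = 3.952/16.00 = 0.247
Smallest is Cl at 0.1235 mol; normalising gives C 2.000, H 3.000, Cl 1.000, O 2.000
→ C2H3ClO2
Empirical-formula mass = 94.49 g/mol
n = 377 / 94.49 = 3.99 ≈ 4
Molecular formula = (C2H3ClO2)×4 = C8H12Cl4O8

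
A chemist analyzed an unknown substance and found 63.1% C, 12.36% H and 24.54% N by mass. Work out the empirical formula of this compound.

C3H7N

Assume 100 g: 63.1 g C, 12.36 g H, 24.54 g N.
Moles — C: 63.1 / 12.01 = 5.254 mol; H: 12.36 / 1.008 = 12.26 mol; N: 24.54 / 14.01 = 1.752 mol
Divide by the smallest (1.752 mol N): C 3.000, H 7.000, N 1.000
Ratio ≈ 3:7:1, so the empirical formula is C3H7N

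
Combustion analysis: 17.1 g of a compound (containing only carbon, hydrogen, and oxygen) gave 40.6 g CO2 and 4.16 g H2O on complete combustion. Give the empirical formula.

C8H4O3

mol C = 40.6 / 44.01 = 0.9225; mass C = 0.9225 × 12.01 = 11.08 g
mol H = 2 × (4.16 / 18.02) = 0.4617; mass H = 0.4617 × 1.008 = 0.4654 g
mass O = 17.1 − (11.54) = 5.555 g → mol O = 0.3472
Smallest is O at 0.3472 mol; normalising gives C 2.657, H 1.330, O 1.000
Multiply by 3: C 7.97, H 3.99, O 3.00 → C8H4O3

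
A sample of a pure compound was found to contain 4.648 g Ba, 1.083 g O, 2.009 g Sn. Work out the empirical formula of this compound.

Ba2O4Sn

Moles — Ba: 4.648 / 137.33 = 0.03385 mol; O: 1.083 / 16.00 = 0.06769 mol; Sn: 2.009 / 118.71 = 0.01692 mol
Ratios (÷ 0.01692): Ba 2.000, O 4.000, Sn 1.000
→ Ba2O4Sn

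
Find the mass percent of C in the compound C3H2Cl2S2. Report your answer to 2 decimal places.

20.82%

Molar mass = 3(12.01) + 2(1.008) + 2(35.45) + 2(32.07) = 173.086 g/mol
Mass of C per mole = 3 × 12.01 = 36.030 g
% C = 36.030 / 173.086 × 100 = 20.82%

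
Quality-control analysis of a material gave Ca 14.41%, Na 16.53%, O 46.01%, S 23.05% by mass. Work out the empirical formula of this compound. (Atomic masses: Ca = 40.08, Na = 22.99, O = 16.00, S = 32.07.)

Assume 100 g: 14.41 g Ca, 16.53 g Na, 46.01 g O, 23.05 g S.
Moles — Ca: 14.41 / 40.08 = 0.3595 mol; Na: 16.53 / 22.99 = 0.719 mol; O: 46.01 / 16.00 = 2.876 mol; S: 23.05 / 32.07 = 0.7187 mol
Ratios (÷ 0.3595): Ca 1.000, Na 2.000, O 7.998, S 1.999
≈ 1:2:8:2 → CaNa2O8S2

CaNa2O8S2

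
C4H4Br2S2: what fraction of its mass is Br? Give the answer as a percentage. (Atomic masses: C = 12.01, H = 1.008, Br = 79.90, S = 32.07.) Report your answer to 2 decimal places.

57.90%

Molar mass = 4(12.01) + 4(1.008) + 2(79.90) + 2(32.07) = 276.012 g/mol
Mass of Br per mole = 2 × 79.90 = 159.800 g
% Br = 159.800 / 276.012 × 100 = 57.90%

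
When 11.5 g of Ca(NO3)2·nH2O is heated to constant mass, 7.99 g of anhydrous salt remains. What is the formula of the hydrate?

Ca(NO3)2·4H2O

Mass of water lost = 11.5 − 7.99 = 3.51 g → 3.51 / 18.02 = 0.1948 mol H2O
Molar mass of Ca(NO3)2 = 164.10 g/mol → mol Ca(NO3)2 = 7.99 / 164.10 = 0.04869
n = 0.1948 / 0.04869 = 4.00 ≈ 4 → Ca(NO3)2·4H2O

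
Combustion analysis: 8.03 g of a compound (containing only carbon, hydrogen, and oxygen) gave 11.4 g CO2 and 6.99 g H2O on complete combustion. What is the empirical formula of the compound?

mol C = 11.4 / 44.01 = 0.2590; mass C = 0.2590 × 12.01 = 3.111 g
mol H = 2 × (6.99 / 18.02) = 0.7758; mass H = 0.7758 × 1.008 = 0.7820 g
mass O = 8.03 − (3.893) = 4.137 g → mol O = 0.2586
Smallest is O at 0.2586 mol; normalising gives C 1.002, H 3.000, O 1.000
≈ 1:3:1 → CH3O

CH3O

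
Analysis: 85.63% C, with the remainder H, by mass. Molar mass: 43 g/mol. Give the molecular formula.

Assume 100 g: 85.63 g C, 14.37 g H.
C: 85.63 g ÷ 12.01 g/mol = 7.13 mol
H: 14.37 g ÷ 1.008 g/mol = 14.26 mol
Ratios (÷ 7.13): C 1.000, H 1.999
Ratio ≈ 1:2, so the empirical formula is CH2
Empirical-formula mass = 14.03 g/mol
n = 43 / 14.03 = 3.07 ≈ 3
Molecular formula = (CH2)×3 = C3H6

C3H6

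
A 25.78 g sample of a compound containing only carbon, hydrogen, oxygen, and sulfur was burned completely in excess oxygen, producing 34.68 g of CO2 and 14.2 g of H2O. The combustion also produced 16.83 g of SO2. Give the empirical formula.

mol C = 34.68 / 44.01 = 0.7880; mass C = 0.7880 × 12.01 = 9.464 g
mol H = 2 × (14.2 / 18.02) = 1.576; mass H = 1.576 × 1.008 = 1.589 g
mol S = 16.83 / 64.07 = 0.2627; mass S = 8.424 g
mass O = 25.78 − (19.48) = 6.303 g → mol O = 0.3940
Ratios (÷ 0.2627): C 3.000, H 6.000, O 1.500, S 1.000
Scaling by 2: C 6.00, H 12.00, O 3.00, S 2.00 → C6H12O3S2

C6H12O3S2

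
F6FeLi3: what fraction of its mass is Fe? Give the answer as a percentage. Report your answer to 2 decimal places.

Molar mass = 6(19.00) + 1(55.85) + 3(6.94) = 190.670 g/mol
Mass of Fe per mole = 1 × 55.85 = 55.850 g
% Fe = 55.850 / 190.670 × 100 = 29.29%

29.29%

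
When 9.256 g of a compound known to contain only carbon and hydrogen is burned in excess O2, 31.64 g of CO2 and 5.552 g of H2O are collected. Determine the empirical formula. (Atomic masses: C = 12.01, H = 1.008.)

C7H6

mol C = 31.64 / 44.01 = 0.7189; mass C = 0.7189 × 12.01 = 8.634 g
mol H = 2 × (5.552 / 18.02) = 0.6162; mass H = 0.6162 × 1.008 = 0.6211 g
Ratios (÷ 0.6162): C 1.167, H 1.000
Scaling by 6: C 7.00, H 6.00 → C7H6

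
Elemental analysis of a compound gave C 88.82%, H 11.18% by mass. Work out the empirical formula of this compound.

Assume 100 g: 88.82 g C, 11.18 g H.
Moles — C: 88.82 / 12.01 = 7.396 mol; H: 11.18 / 1.008 = 11.09 mol
Divide by the smallest (7.396 mol C): C 1.000, H 1.500
Scaling by 2: C 2.00, H 3.00 → C2H3

C2H3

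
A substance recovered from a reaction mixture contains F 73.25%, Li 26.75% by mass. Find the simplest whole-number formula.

FLi

Assume 100 g: 73.25 g F, 26.75 g Li.
Moles — F: 73.25 / 19.00 = 3.855 mol; Li: 26.75 / 6.94 = 3.854 mol
Divide by the smallest (3.854 mol Li): F 1.000, Li 1.000
≈ 1:1 → FLi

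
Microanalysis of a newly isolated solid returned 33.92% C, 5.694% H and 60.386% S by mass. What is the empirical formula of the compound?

C3H6S2

Assume 100 g: 33.92 g C, 5.694 g H, 60.386 g S.
n(C) = 33.92/12.01 = 2.824, n(H) = 5.694/1.008 = 5.649, n(S) = 60.386/32.07 = 1.883
Divide by the smallest (1.883 mol S): C 1.500, H 3.000, S 1.000
Multiply by 2: C 3.00, H 6.00, S 2.00 → C3H6S2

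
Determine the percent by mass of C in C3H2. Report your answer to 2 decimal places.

Molar mass = 3(12.01) + 2(1.008) = 38.046 g/mol
Mass of C per mole = 3 × 12.01 = 36.030 g
% C = 36.030 / 38.046 × 100 = 94.70%

94.70%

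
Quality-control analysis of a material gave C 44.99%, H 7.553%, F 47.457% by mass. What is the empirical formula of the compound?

C3H6F2

Assume 100 g: 44.99 g C, 7.553 g H, 47.457 g F.
C: 44.99 g ÷ 12.01 g/mol = 3.746 mol
H: 7.553 g ÷ 1.008 g/mol = 7.493 mol
F: 47.457 g ÷ 19.00 g/mol = 2.498 mol
Ratios (÷ 2.498): C 1.500, H 3.000, F 1.000
Scaling by 2: C 3.00, H 6.00, F 2.00 → C3H6F2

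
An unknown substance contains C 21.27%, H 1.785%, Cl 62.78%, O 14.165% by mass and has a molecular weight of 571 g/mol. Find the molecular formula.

Assume 100 g: 21.27 g C, 1.785 g H, 62.78 g Cl, 14.165 g O.
n(C) = 21.27/12.01 = 1.771, n(H) = 1.785/1.008 = 1.771, n(Cl) = 62.78/35.45 = 1.771, n(O) = 14.165/16.00 = 0.8853
Divide by the smallest (0.8853 mol O): C 2.000, H 2.000, Cl 2.000, O 1.000
Ratio ≈ 2:2:2:1, so the empirical formula is C2H2Cl2O
Empirical-formula mass = 112.94 g/mol
n = 571 / 112.94 = 5.06 ≈ 5
Molecular formula = (C2H2Cl2O)×5 = C10H10Cl10O5

C10H10Cl10O5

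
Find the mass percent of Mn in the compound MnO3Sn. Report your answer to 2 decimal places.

Molar mass = 1(54.94) + 3(16.00) + 1(118.71) = 221.650 g/mol
Mass of Mn per mole = 1 × 54.94 = 54.940 g
% Mn = 54.940 / 221.650 × 100 = 24.79%

24.79%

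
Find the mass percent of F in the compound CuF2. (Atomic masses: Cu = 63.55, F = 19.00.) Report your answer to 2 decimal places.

Molar mass = 1(63.55) + 2(19.00) = 101.550 g/mol
Mass of F per mole = 2 × 19.00 = 38.000 g
% F = 38.000 / 101.550 × 100 = 37.42%

37.42%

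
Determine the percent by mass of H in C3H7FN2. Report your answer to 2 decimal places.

7.83%

Molar mass = 3(12.01) + 7(1.008) + 1(19.00) + 2(14.01) = 90.106 g/mol
Mass of H per mole = 7 × 1.008 = 7.056 g
% H = 7.056 / 90.106 × 100 = 7.83%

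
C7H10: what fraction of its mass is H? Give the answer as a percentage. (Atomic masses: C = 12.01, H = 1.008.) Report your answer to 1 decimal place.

Molar mass = 7(12.01) + 10(1.008) = 94.150 g/mol
Mass of H per mole = 10 × 1.008 = 10.080 g
% H = 10.080 / 94.150 × 100 = 10.7%

10.7%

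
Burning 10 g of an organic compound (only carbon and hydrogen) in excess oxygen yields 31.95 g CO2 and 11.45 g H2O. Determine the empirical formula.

mol C = 31.95 / 44.01 = 0.7260; mass C = 0.7260 × 12.01 = 8.719 g
mol H = 2 × (11.45 / 18.02) = 1.271; mass H = 1.271 × 1.008 = 1.281 g
Ratios (÷ 0.726): C 1.000, H 1.750
×4: C 4.00, H 7.00 → C4H7

C4H7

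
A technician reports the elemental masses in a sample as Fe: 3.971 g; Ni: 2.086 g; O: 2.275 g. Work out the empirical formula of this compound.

Fe2NiO4

Moles — Fe: 3.971 / 55.85 = 0.0711 mol; Ni: 2.086 / 58.69 = 0.03554 mol; O: 2.275 / 16.00 = 0.1422 mol
Divide by the smallest (0.03554 mol Ni): Fe 2.000, Ni 1.000, O 4.000
≈ 2:1:4 → Fe2NiO4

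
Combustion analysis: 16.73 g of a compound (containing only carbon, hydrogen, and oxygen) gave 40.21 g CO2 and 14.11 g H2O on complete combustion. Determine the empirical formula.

mol C = 40.21 / 44.01 = 0.9137; mass C = 0.9137 × 12.01 = 10.97 g
mol H = 2 × (14.11 / 18.02) = 1.566; mass H = 1.566 × 1.008 = 1.579 g
mass O = 16.73 − (12.55) = 4.178 g → mol O = 0.2612
Ratios (÷ 0.2612): C 3.499, H 5.997, O 1.000
×2: C 7.00, H 11.99, O 2.00 → C7H12O2

C7H12O2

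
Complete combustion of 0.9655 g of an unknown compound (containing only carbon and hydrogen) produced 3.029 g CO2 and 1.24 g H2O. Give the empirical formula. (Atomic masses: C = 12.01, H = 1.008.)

mol C = 3.029 / 44.01 = 0.06883; mass C = 0.06883 × 12.01 = 0.8266 g
mol H = 2 × (1.24 / 18.02) = 0.1376; mass H = 0.1376 × 1.008 = 0.1387 g
Smallest is C at 0.06883 mol; normalising gives C 1.000, H 2.000
→ CH2

CH2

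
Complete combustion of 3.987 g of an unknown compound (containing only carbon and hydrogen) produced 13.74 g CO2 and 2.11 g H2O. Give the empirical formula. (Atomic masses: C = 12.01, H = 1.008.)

mol C = 13.74 / 44.01 = 0.3122; mass C = 0.3122 × 12.01 = 3.750 g
mol H = 2 × (2.11 / 18.02) = 0.2342; mass H = 0.2342 × 1.008 = 0.2361 g
Divide by the smallest (0.2342 mol H): C 1.333, H 1.000
Multiply by 3: C 4.00, H 3.00 → C4H3

C4H3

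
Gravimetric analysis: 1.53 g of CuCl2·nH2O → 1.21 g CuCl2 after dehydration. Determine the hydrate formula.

CuCl2·2H2O

Mass of water lost = 1.53 − 1.21 = 0.32 g → 0.32 / 18.02 = 0.01776 mol H2O
Molar mass of CuCl2 = 134.45 g/mol → mol CuCl2 = 1.21 / 134.45 = 0.009
n = 0.01776 / 0.009 = 1.97 ≈ 2 → CuCl2·2H2O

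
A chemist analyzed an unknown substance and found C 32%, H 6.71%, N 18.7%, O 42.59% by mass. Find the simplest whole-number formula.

Assume 100 g: 32 g C, 6.71 g H, 18.7 g N, 42.59 g O.
n(C) = 32/12.01 = 2.664, n(H) = 6.71/1.008 = 6.657, n(N) = 18.7/14.01 = 1.335, n(O) = 42.59/16.00 = 2.662
Smallest is N at 1.335 mol; normalising gives C 1.996, H 4.987, N 1.000, O 1.994
→ C2H5NO2

C2H5NO2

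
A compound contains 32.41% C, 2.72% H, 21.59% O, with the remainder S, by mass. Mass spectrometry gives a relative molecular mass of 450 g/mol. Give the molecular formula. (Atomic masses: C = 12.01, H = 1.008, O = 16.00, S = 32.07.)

Assume 100 g: 32.41 g C, 2.72 g H, 21.59 g O, 43.28 g S.
Moles — C: 32.41 / 12.01 = 2.699 mol; H: 2.72 / 1.008 = 2.698 mol; O: 21.59 / 16.00 = 1.349 mol; S: 43.28 / 32.07 = 1.35 mol
Ratios (÷ 1.349): C 2.000, H 2.000, O 1.000, S 1.000
≈ 2:2:1:1 → C2H2OS
Empirical-formula mass = 74.11 g/mol
n = 450 / 74.11 = 6.07 ≈ 6
Molecular formula = (C2H2OS)×6 = C12H12O6S6

C12H12O6S6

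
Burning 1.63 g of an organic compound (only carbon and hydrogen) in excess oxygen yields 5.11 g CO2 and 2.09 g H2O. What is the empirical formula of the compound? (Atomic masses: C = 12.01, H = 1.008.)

CH2

mol C = 5.11 / 44.01 = 0.1161; mass C = 0.1161 × 12.01 = 1.394 g
mol H = 2 × (2.09 / 18.02) = 0.2320; mass H = 0.2320 × 1.008 = 0.2338 g
Ratios (÷ 0.1161): C 1.000, H 1.998
Ratio ≈ 1:2, so the empirical formula is CH2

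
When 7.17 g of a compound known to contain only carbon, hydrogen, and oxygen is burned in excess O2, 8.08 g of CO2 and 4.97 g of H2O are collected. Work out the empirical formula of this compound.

mol C = 8.08 / 44.01 = 0.1836; mass C = 0.1836 × 12.01 = 2.205 g
mol H = 2 × (4.97 / 18.02) = 0.5516; mass H = 0.5516 × 1.008 = 0.5560 g
mass O = 7.17 − (2.761) = 4.409 g → mol O = 0.2756
Ratios (÷ 0.1836): C 1.000, H 3.004, O 1.501
Multiply by 2: C 2.00, H 6.01, O 3.00 → C2H6O3

C2H6O3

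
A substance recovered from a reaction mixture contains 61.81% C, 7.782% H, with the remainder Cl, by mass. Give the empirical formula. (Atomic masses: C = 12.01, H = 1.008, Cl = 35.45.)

C6H9Cl

Assume 100 g: 61.81 g C, 7.782 g H, 30.408 g Cl.
C: 61.81 g ÷ 12.01 g/mol = 5.147 mol
H: 7.782 g ÷ 1.008 g/mol = 7.72 mol
Cl: 30.408 g ÷ 35.45 g/mol = 0.8578 mol
Divide by the smallest (0.8578 mol Cl): C 6.000, H 9.000, Cl 1.000
→ C6H9Cl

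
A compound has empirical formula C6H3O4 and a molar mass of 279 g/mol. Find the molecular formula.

Empirical-formula mass = 139.08 g/mol
n = 279 / 139.08 = 2.01 ≈ 2
Molecular formula = (C6H3O4)2 = C12H6O8

C12H6O8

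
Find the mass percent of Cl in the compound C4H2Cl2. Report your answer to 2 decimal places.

Molar mass = 4(12.01) + 2(1.008) + 2(35.45) = 120.956 g/mol
Mass of Cl per mole = 2 × 35.45 = 70.900 g
% Cl = 70.900 / 120.956 × 100 = 58.62%

58.62%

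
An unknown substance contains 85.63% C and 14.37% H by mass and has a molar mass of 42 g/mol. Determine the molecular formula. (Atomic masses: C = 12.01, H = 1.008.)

C3H6

Assume 100 g: 85.63 g C, 14.37 g H.
n(C) = 85.63/12.01 = 7.13, n(H) = 14.37/1.008 = 14.26
Smallest is C at 7.13 mol; normalising gives C 1.000, H 1.999
→ CH2
Empirical-formula mass = 14.03 g/mol
n = 42 / 14.03 = 2.99 ≈ 3
Molecular formula = (CH2)×3 = C3H6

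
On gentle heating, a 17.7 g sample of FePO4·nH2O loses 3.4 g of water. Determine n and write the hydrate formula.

Mass of anhydrous FePO4 = 17.7 − 3.4 = 14.3 g
mol H2O = 3.4 / 18.02 = 0.1887
Molar mass of FePO4 = 150.82 g/mol → mol FePO4 = 14.3 / 150.82 = 0.09482
n = 0.1887 / 0.09482 = 1.99 ≈ 2 → FePO4·2H2O

FePO4·2H2O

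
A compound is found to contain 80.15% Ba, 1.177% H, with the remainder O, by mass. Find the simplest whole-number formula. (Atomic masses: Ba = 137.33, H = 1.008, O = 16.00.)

BaH2O2

Assume 100 g: 80.15 g Ba, 1.177 g H, 18.673 g O.
Moles — Ba: 80.15 / 137.33 = 0.5836 mol; H: 1.177 / 1.008 = 1.168 mol; O: 18.673 / 16.00 = 1.167 mol
Divide by the smallest (0.5836 mol Ba): Ba 1.000, H 2.001, O 2.000
→ BaH2O2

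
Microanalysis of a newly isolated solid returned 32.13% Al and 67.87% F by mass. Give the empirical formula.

Assume 100 g: 32.13 g Al, 67.87 g F.
n(Al) = 32.13/26.98 = 1.191, n(F) = 67.87/19.00 = 3.572
Ratios (÷ 1.191): Al 1.000, F 3.000
≈ 1:3 → AlF3

AlF3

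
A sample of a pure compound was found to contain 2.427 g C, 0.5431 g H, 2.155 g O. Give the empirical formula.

C: 2.427 g ÷ 12.01 g/mol = 0.2021 mol
H: 0.5431 g ÷ 1.008 g/mol = 0.5388 mol
O: 2.155 g ÷ 16.00 g/mol = 0.1347 mol
Smallest is O at 0.1347 mol; normalising gives C 1.500, H 4.000, O 1.000
Multiply by 2: C 3.00, H 8.00, O 2.00 → C3H8O2

C3H8O2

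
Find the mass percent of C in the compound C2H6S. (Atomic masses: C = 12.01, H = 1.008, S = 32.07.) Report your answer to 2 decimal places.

38.66%

Molar mass = 2(12.01) + 6(1.008) + 1(32.07) = 62.138 g/mol
Mass of C per mole = 2 × 12.01 = 24.020 g
% C = 24.020 / 62.138 × 100 = 38.66%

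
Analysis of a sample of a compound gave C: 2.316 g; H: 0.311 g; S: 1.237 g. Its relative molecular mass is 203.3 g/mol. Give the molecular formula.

C10H16S2

C: 2.316 g ÷ 12.01 g/mol = 0.1928 mol
H: 0.311 g ÷ 1.008 g/mol = 0.3085 mol
S: 1.237 g ÷ 32.07 g/mol = 0.03857 mol
Divide by the smallest (0.03857 mol S): C 4.999, H 7.999, S 1.000
≈ 5:8:1 → C5H8S
Empirical-formula mass = 100.18 g/mol
n = 203.3 / 100.18 = 2.03 ≈ 2
Molecular formula = (C5H8S)×2 = C10H16S2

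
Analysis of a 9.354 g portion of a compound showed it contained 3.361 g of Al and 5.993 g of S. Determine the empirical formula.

n(Al) = 3.361/26.98 = 0.1246, n(S) = 5.993/32.07 = 0.1869
Ratios (÷ 0.1246): Al 1.000, S 1.500
Multiply by 2: Al 2.00, S 3.00 → Al2S3

Al2S3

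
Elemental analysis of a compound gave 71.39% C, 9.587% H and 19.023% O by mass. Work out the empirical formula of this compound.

C5H8O

Assume 100 g: 71.39 g C, 9.587 g H, 19.023 g O.
C: 71.39 g ÷ 12.01 g/mol = 5.944 mol
H: 9.587 g ÷ 1.008 g/mol = 9.511 mol
O: 19.023 g ÷ 16.00 g/mol = 1.189 mol
Smallest is O at 1.189 mol; normalising gives C 5.000, H 8.000, O 1.000
Ratio ≈ 5:8:1, so the empirical formula is C5H8O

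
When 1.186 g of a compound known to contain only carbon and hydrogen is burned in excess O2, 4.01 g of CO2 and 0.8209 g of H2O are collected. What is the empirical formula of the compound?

CH

mol C = 4.01 / 44.01 = 0.09112; mass C = 0.09112 × 12.01 = 1.094 g
mol H = 2 × (0.8209 / 18.02) = 0.09111; mass H = 0.09111 × 1.008 = 0.09184 g
Ratios (÷ 0.09111): C 1.000, H 1.000
→ CH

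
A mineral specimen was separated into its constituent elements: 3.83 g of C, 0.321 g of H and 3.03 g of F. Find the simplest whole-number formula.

C2H2F

n(C) = 3.83/12.01 = 0.3189, n(H) = 0.321/1.008 = 0.3185, n(F) = 3.03/19.00 = 0.1595
Divide by the smallest (0.1595 mol F): C 2.000, H 1.997, F 1.000
→ C2H2F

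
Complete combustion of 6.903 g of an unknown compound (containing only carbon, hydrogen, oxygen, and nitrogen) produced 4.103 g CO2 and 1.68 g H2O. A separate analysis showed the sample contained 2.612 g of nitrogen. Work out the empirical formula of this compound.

CH2N2O2

mol C = 4.103 / 44.01 = 0.09323; mass C = 0.09323 × 12.01 = 1.120 g
mol H = 2 × (1.68 / 18.02) = 0.1865; mass H = 0.1865 × 1.008 = 0.1880 g
mol N = 2.612 / 14.01 = 0.1864
mass O = 6.903 − (3.920) = 2.983 g → mol O = 0.1865
Divide by the smallest (0.09323 mol C): C 1.000, H 2.000, N 2.000, O 2.000
≈ 1:2:2:2 → CH2N2O2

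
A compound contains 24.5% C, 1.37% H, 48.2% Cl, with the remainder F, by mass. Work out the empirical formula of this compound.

Assume 100 g: 24.5 g C, 1.37 g H, 48.2 g Cl, 25.93 g F.
n(C) = 24.5/12.01 = 2.04, n(H) = 1.37/1.008 = 1.359, n(Cl) = 48.2/35.45 = 1.36, n(F) = 25.93/19.00 = 1.365
Divide by the smallest (1.359 mol H): C 1.501, H 1.000, Cl 1.000, F 1.004
Scaling by 2: C 3.00, H 2.00, Cl 2.00, F 2.01 → C3H2Cl2F2

C3H2Cl2F2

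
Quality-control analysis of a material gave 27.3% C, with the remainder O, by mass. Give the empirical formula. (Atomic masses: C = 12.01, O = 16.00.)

CO2

Assume 100 g: 27.3 g C, 72.7 g O.
C: 27.3 g ÷ 12.01 g/mol = 2.273 mol
O: 72.7 g ÷ 16.00 g/mol = 4.544 mol
Divide by the smallest (2.273 mol C): C 1.000, O 1.999
≈ 1:2 → CO2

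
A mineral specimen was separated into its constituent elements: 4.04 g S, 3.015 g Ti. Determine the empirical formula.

Moles — S: 4.04 / 32.07 = 0.126 mol; Ti: 3.015 / 47.87 = 0.06298 mol
Divide by the smallest (0.06298 mol Ti): S 2.000, Ti 1.000
→ S2Ti

S2Ti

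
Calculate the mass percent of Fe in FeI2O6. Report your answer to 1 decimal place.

Molar mass = 1(55.85) + 2(126.90) + 6(16.00) = 405.650 g/mol
Mass of Fe per mole = 1 × 55.85 = 55.850 g
% Fe = 55.850 / 405.650 × 100 = 13.8%

13.8%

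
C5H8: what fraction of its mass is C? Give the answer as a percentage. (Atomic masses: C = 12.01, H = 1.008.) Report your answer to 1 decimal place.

88.2%

Molar mass = 5(12.01) + 8(1.008) = 68.114 g/mol
Mass of C per mole = 5 × 12.01 = 60.050 g
% C = 60.050 / 68.114 × 100 = 88.2%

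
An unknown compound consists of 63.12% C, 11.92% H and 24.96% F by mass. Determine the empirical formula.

C4H9F

Assume 100 g: 63.12 g C, 11.92 g H, 24.96 g F.
C: 63.12 g ÷ 12.01 g/mol = 5.256 mol
H: 11.92 g ÷ 1.008 g/mol = 11.83 mol
F: 24.96 g ÷ 19.00 g/mol = 1.314 mol
Smallest is F at 1.314 mol; normalising gives C 4.001, H 9.002, F 1.000
≈ 4:9:1 → C4H9F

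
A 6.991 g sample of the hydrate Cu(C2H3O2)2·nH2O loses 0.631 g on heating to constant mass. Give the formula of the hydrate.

Mass of anhydrous Cu(C2H3O2)2 = 6.991 − 0.631 = 6.36 g
mol H2O = 0.631 / 18.02 = 0.03502
Molar mass of Cu(C2H3O2)2 = 181.64 g/mol → mol Cu(C2H3O2)2 = 6.36 / 181.64 = 0.03501
n = 0.03502 / 0.03501 = 1.00 ≈ 1 → Cu(C2H3O2)2·H2O

Cu(C2H3O2)2·H2O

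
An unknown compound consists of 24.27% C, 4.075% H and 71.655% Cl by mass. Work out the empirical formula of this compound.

CH2Cl

Assume 100 g: 24.27 g C, 4.075 g H, 71.655 g Cl.
Moles — C: 24.27 / 12.01 = 2.021 mol; H: 4.075 / 1.008 = 4.043 mol; Cl: 71.655 / 35.45 = 2.021 mol
Ratios (÷ 2.021): C 1.000, H 2.001, Cl 1.000
Ratio ≈ 1:2:1, so the empirical formula is CH2Cl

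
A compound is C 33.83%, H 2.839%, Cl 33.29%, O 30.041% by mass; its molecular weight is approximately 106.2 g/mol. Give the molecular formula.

C3H3ClO2

Assume 100 g: 33.83 g C, 2.839 g H, 33.29 g Cl, 30.041 g O.
C: 33.83 g ÷ 12.01 g/mol = 2.817 mol
H: 2.839 g ÷ 1.008 g/mol = 2.816 mol
Cl: 33.29 g ÷ 35.45 g/mol = 0.9391 mol
O: 30.041 g ÷ 16.00 g/mol = 1.878 mol
Ratios (÷ 0.9391): C 3.000, H 2.999, Cl 1.000, O 1.999
Ratio ≈ 3:3:1:2, so the empirical formula is C3H3ClO2
Empirical-formula mass = 106.50 g/mol
n = 106.2 / 106.50 = 1.00 ≈ 1
Molecular formula = empirical formula = C3H3ClO2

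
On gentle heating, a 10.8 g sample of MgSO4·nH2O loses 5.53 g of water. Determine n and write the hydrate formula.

Mass of anhydrous MgSO4 = 10.8 − 5.53 = 5.27 g
mol H2O = 5.53 / 18.02 = 0.3069
Molar mass of MgSO4 = 120.38 g/mol → mol MgSO4 = 5.27 / 120.38 = 0.04378
n = 0.3069 / 0.04378 = 7.01 ≈ 7 → MgSO4·7H2O

MgSO4·7H2O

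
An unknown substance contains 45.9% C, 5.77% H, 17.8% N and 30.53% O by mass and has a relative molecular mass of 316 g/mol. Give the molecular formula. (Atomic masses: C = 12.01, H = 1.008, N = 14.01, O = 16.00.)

Assume 100 g: 45.9 g C, 5.77 g H, 17.8 g N, 30.53 g O.
Moles — C: 45.9 / 12.01 = 3.822 mol; H: 5.77 / 1.008 = 5.724 mol; N: 17.8 / 14.01 = 1.271 mol; O: 30.53 / 16.00 = 1.908 mol
Ratios (÷ 1.271): C 3.008, H 4.505, N 1.000, O 1.502
×2: C 6.02, H 9.01, N 2.00, O 3.00 → C6H9N2O3
Empirical-formula mass = 157.15 g/mol
n = 316 / 157.15 = 2.01 ≈ 2
Molecular formula = (C6H9N2O3)×2 = C12H18N4O6

C12H18N4O6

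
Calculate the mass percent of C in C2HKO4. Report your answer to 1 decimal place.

18.7%

Molar mass = 2(12.01) + 1(1.008) + 1(39.10) + 4(16.00) = 128.128 g/mol
Mass of C per mole = 2 × 12.01 = 24.020 g
% C = 24.020 / 128.128 × 100 = 18.7%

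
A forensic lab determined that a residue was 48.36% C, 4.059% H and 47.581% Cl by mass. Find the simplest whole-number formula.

Assume 100 g: 48.36 g C, 4.059 g H, 47.581 g Cl.
Moles — C: 48.36 / 12.01 = 4.027 mol; H: 4.059 / 1.008 = 4.027 mol; Cl: 47.581 / 35.45 = 1.342 mol
Ratios (÷ 1.342): C 3.000, H 3.000, Cl 1.000
→ C3H3Cl

C3H3Cl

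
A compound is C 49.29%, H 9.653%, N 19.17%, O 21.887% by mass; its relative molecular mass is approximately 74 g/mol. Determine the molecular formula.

Assume 100 g: 49.29 g C, 9.653 g H, 19.17 g N, 21.887 g O.
C: 49.29 g ÷ 12.01 g/mol = 4.104 mol
H: 9.653 g ÷ 1.008 g/mol = 9.576 mol
N: 19.17 g ÷ 14.01 g/mol = 1.368 mol
O: 21.887 g ÷ 16.00 g/mol = 1.368 mol
Ratios (÷ 1.368): C 3.000, H 7.001, N 1.000, O 1.000
→ C3H7NO
Empirical-formula mass = 73.10 g/mol
n = 74 / 73.10 = 1.01 ≈ 1
Molecular formula = empirical formula = C3H7NO

C3H7NO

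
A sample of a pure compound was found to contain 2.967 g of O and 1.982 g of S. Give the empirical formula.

O3S

O: 2.967 g ÷ 16.00 g/mol = 0.1854 mol
S: 1.982 g ÷ 32.07 g/mol = 0.0618 mol
Divide by the smallest (0.0618 mol S): O 3.000, S 1.000
→ O3S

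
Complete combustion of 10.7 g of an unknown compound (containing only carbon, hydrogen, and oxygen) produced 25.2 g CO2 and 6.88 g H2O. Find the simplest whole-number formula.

C3H4O

mol C = 25.2 / 44.01 = 0.5726; mass C = 0.5726 × 12.01 = 6.877 g
mol H = 2 × (6.88 / 18.02) = 0.7636; mass H = 0.7636 × 1.008 = 0.7697 g
mass O = 10.7 − (7.647) = 3.053 g → mol O = 0.1908
Ratios (÷ 0.1908): C 3.000, H 4.001, O 1.000
≈ 3:4:1 → C3H4O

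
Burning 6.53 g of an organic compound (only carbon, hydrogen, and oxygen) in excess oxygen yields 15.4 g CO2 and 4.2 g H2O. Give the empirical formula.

mol C = 15.4 / 44.01 = 0.3499; mass C = 0.3499 × 12.01 = 4.203 g
mol H = 2 × (4.2 / 18.02) = 0.4661; mass H = 0.4661 × 1.008 = 0.4699 g
mass O = 6.53 − (4.672) = 1.858 g → mol O = 0.1161
Smallest is O at 0.1161 mol; normalising gives C 3.014, H 4.015, O 1.000
≈ 3:4:1 → C3H4O

C3H4O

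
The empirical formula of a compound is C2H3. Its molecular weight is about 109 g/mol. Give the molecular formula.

C8H12

Empirical-formula mass = 27.04 g/mol
n = 109 / 27.04 = 4.03 ≈ 4
Molecular formula = (C2H3)4 = C8H12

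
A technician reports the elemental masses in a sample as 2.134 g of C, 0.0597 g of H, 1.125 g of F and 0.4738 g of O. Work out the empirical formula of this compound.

C: 2.134 g ÷ 12.01 g/mol = 0.1777 mol
H: 0.0597 g ÷ 1.008 g/mol = 0.05923 mol
F: 1.125 g ÷ 19.00 g/mol = 0.05921 mol
O: 0.4738 g ÷ 16.00 g/mol = 0.02961 mol
Smallest is O at 0.02961 mol; normalising gives C 6.000, H 2.000, F 2.000, O 1.000
Ratio ≈ 6:2:2:1, so the empirical formula is C6H2F2O

C6H2F2O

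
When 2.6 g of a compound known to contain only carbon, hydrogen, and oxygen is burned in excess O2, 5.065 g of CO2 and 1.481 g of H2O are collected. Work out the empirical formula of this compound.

C7H10O4

mol C = 5.065 / 44.01 = 0.1151; mass C = 0.1151 × 12.01 = 1.382 g
mol H = 2 × (1.481 / 18.02) = 0.1644; mass H = 0.1644 × 1.008 = 0.1657 g
mass O = 2.6 − (1.548) = 1.052 g → mol O = 0.06576
Smallest is O at 0.06576 mol; normalising gives C 1.750, H 2.500, O 1.000
Scaling by 4: C 7.00, H 10.00, O 4.00 → C7H10O4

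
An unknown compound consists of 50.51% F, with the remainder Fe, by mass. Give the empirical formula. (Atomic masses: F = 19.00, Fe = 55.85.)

F3Fe

Assume 100 g: 50.51 g F, 49.49 g Fe.
n(F) = 50.51/19.00 = 2.658, n(Fe) = 49.49/55.85 = 0.8861
Divide by the smallest (0.8861 mol Fe): F 3.000, Fe 1.000
Ratio ≈ 3:1, so the empirical formula is F3Fe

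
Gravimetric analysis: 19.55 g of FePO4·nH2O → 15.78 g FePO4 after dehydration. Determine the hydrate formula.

Mass of water lost = 19.55 − 15.78 = 3.77 g → 3.77 / 18.02 = 0.2092 mol H2O
Molar mass of FePO4 = 150.82 g/mol → mol FePO4 = 15.78 / 150.82 = 0.1046
n = 0.2092 / 0.1046 = 2.00 ≈ 2 → FePO4·2H2O

FePO4·2H2O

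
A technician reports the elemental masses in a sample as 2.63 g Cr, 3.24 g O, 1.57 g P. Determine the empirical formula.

CrO4P

n(Cr) = 2.63/52.00 = 0.05058, n(O) = 3.24/16.00 = 0.2025, n(P) = 1.57/30.97 = 0.05069
Divide by the smallest (0.05058 mol Cr): Cr 1.000, O 4.004, P 1.002
→ CrO4P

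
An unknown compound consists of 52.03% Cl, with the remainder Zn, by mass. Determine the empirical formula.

Assume 100 g: 52.03 g Cl, 47.97 g Zn.
n(Cl) = 52.03/35.45 = 1.468, n(Zn) = 47.97/65.38 = 0.7337
Divide by the smallest (0.7337 mol Zn): Cl 2.000, Zn 1.000
≈ 2:1 → Cl2Zn

Cl2Zn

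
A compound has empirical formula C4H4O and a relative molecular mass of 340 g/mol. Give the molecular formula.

Empirical-formula mass = 68.07 g/mol
n = 340 / 68.07 = 4.99 ≈ 5
Molecular formula = (C4H4O)5 = C20H20O5

C20H20O5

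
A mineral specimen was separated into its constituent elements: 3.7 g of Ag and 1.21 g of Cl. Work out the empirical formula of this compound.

n(Ag) = 3.7/107.87 = 0.0343, n(Cl) = 1.21/35.45 = 0.03413
Ratios (÷ 0.03413): Ag 1.005, Cl 1.000
Ratio ≈ 1:1, so the empirical formula is AgCl

AgCl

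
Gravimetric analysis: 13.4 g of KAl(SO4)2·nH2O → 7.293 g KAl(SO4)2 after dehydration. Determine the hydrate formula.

Mass of water lost = 13.4 − 7.293 = 6.107 g → 6.107 / 18.02 = 0.3389 mol H2O
Molar mass of KAl(SO4)2 = 258.22 g/mol → mol KAl(SO4)2 = 7.293 / 258.22 = 0.02824
n = 0.3389 / 0.02824 = 12.00 ≈ 12 → KAl(SO4)2·12H2O

KAl(SO4)2·12H2O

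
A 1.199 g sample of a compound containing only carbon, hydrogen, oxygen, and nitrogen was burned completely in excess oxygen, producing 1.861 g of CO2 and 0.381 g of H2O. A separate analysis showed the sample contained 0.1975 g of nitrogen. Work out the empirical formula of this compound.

C3H3NO2

mol C = 1.861 / 44.01 = 0.04229; mass C = 0.04229 × 12.01 = 0.5079 g
mol H = 2 × (0.381 / 18.02) = 0.04229; mass H = 0.04229 × 1.008 = 0.04262 g
mol N = 0.1975 / 14.01 = 0.01410
mass O = 1.199 − (0.7480) = 0.4510 g → mol O = 0.02819
Smallest is N at 0.0141 mol; normalising gives C 3.000, H 3.000, N 1.000, O 2.000
→ C3H3NO2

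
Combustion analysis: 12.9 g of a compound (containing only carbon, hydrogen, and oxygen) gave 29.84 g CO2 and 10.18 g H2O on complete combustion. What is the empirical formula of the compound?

C3H5O

mol C = 29.84 / 44.01 = 0.6780; mass C = 0.6780 × 12.01 = 8.143 g
mol H = 2 × (10.18 / 18.02) = 1.130; mass H = 1.130 × 1.008 = 1.139 g
mass O = 12.9 − (9.282) = 3.618 g → mol O = 0.2261
Smallest is O at 0.2261 mol; normalising gives C 2.998, H 4.997, O 1.000
Ratio ≈ 3:5:1, so the empirical formula is C3H5O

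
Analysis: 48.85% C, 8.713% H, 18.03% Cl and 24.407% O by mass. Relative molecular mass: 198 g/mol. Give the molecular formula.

Assume 100 g: 48.85 g C, 8.713 g H, 18.03 g Cl, 24.407 g O.
C: 48.85 g ÷ 12.01 g/mol = 4.067 mol
H: 8.713 g ÷ 1.008 g/mol = 8.644 mol
Cl: 18.03 g ÷ 35.45 g/mol = 0.5086 mol
O: 24.407 g ÷ 16.00 g/mol = 1.525 mol
Smallest is Cl at 0.5086 mol; normalising gives C 7.997, H 16.995, Cl 1.000, O 2.999
→ C8H17ClO3
Empirical-formula mass = 196.67 g/mol
n = 198 / 196.67 = 1.01 ≈ 1
Molecular formula = empirical formula = C8H17ClO3

C8H17ClO3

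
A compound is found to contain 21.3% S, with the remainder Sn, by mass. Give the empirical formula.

SSn

Assume 100 g: 21.3 g S, 78.7 g Sn.
S: 21.3 g ÷ 32.07 g/mol = 0.6642 mol
Sn: 78.7 g ÷ 118.71 g/mol = 0.663 mol
Smallest is Sn at 0.663 mol; normalising gives S 1.002, Sn 1.000
→ SSn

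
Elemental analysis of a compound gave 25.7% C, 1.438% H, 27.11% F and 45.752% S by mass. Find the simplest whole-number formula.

C3H2F2S2

Assume 100 g: 25.7 g C, 1.438 g H, 27.11 g F, 45.752 g S.
C: 25.7 g ÷ 12.01 g/mol = 2.14 mol
H: 1.438 g ÷ 1.008 g/mol = 1.427 mol
F: 27.11 g ÷ 19.00 g/mol = 1.427 mol
S: 45.752 g ÷ 32.07 g/mol = 1.427 mol
Smallest is H at 1.427 mol; normalising gives C 1.500, H 1.000, F 1.000, S 1.000
×2: C 3.00, H 2.00, F 2.00, S 2.00 → C3H2F2S2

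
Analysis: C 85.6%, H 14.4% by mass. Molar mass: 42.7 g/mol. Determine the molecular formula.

Assume 100 g: 85.6 g C, 14.4 g H.
Moles — C: 85.6 / 12.01 = 7.127 mol; H: 14.4 / 1.008 = 14.29 mol
Smallest is C at 7.127 mol; normalising gives C 1.000, H 2.004
≈ 1:2 → CH2
Empirical-formula mass = 14.03 g/mol
n = 42.7 / 14.03 = 3.04 ≈ 3
Molecular formula = (CH2)×3 = C3H6

C3H6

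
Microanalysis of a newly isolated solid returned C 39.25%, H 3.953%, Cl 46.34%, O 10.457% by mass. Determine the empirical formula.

Assume 100 g: 39.25 g C, 3.953 g H, 46.34 g Cl, 10.457 g O.
C: 39.25 g ÷ 12.01 g/mol = 3.268 mol
H: 3.953 g ÷ 1.008 g/mol = 3.922 mol
Cl: 46.34 g ÷ 35.45 g/mol = 1.307 mol
O: 10.457 g ÷ 16.00 g/mol = 0.6536 mol
Divide by the smallest (0.6536 mol O): C 5.000, H 6.000, Cl 2.000, O 1.000
Ratio ≈ 5:6:2:1, so the empirical formula is C5H6Cl2O

C5H6Cl2O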